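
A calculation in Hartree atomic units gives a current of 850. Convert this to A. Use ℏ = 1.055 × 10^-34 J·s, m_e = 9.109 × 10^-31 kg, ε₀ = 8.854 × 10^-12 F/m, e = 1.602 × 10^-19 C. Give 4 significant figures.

One atomic unit of electric current: I_au = e E_h/ℏ = m_e e⁵/((4πε₀)²ℏ³) = 6.612 × 10^-3 A.
850 × 6.612 × 10^-3 A = 5.620 A

5.620 A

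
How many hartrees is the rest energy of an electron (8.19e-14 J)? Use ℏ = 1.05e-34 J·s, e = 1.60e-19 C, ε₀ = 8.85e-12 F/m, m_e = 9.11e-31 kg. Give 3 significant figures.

hartree: E_h = m_e e⁴/(4πε₀ℏ)² = 4.38e-18 J.
8.19e-14 / 4.38e-18 = 1.87e4

1.87e4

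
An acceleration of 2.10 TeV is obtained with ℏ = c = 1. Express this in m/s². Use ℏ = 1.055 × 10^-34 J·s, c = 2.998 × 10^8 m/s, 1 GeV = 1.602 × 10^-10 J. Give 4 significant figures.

Acceleration is [L]/[T]² = c·[E]/ℏ.
1 GeV → c/ℏ × (1 GeV in J) = 4.552 × 10^32 m/s².
Convert the energy scale: 2.10 TeV = 2.10 × 10^3 GeV.
Result: 2.10 × 10^3 × 4.552 × 10^32 = 9.560 × 10^35 m/s².

9.560 × 10^35 m/s²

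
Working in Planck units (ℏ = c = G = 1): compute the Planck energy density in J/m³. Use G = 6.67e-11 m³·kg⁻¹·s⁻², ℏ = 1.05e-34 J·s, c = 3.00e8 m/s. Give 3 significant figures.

4.68e113 J/m³

The unique combination of the constants set to 1 with dimensions of energy density is u_P = c⁷/(ℏG²).
  = 2.19e59 / 4.67e-55
  = 4.68e113 J/m³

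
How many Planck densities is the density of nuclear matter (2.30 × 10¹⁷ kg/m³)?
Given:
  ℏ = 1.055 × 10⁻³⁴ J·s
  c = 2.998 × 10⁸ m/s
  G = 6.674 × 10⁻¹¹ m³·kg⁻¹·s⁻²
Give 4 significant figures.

Planck density: ρ_P = c⁵/(ℏG²) = 5.154 × 10⁹⁶ kg/m³.
2.30 × 10¹⁷ / 5.154 × 10⁹⁶ = 4.463 × 10⁻⁸⁰

4.463 × 10⁻⁸⁰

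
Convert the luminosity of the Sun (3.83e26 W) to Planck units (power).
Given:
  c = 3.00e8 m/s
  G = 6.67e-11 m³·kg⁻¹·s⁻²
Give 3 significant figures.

Planck power: P_P = c⁵/G = 3.64e52 W.
3.83e26 / 3.64e52 = 1.05e-26

1.05e-26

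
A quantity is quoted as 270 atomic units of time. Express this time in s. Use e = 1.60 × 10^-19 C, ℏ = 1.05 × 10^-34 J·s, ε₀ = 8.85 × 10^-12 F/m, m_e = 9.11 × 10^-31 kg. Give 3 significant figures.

6.47 × 10^-15 s

One atomic unit of time: τ_au = (4πε₀)²ℏ³/(m_e e⁴) = 2.40 × 10^-17 s.
270 × 2.40 × 10^-17 s = 6.47 × 10^-15 s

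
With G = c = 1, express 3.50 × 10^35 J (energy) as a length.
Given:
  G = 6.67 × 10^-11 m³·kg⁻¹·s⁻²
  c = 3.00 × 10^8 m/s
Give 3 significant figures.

Energy → length via G/c⁴.
3.50 × 10^35 J × (G/c⁴) = 2.88 × 10^-9 m

2.88 × 10^-9 m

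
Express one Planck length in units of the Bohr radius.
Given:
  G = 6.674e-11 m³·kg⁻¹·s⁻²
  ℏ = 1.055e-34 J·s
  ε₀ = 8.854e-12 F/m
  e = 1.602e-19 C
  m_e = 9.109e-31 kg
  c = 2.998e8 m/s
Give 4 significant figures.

3.051e-25

Planck length: ℓ_P = √(ℏG/c³) = 1.616e-35 m
Bohr radius: a₀ = 4πε₀ℏ²/(m_e e²) = 5.297e-11 m
ratio = 1.616e-35 / 5.297e-11 = 3.051e-25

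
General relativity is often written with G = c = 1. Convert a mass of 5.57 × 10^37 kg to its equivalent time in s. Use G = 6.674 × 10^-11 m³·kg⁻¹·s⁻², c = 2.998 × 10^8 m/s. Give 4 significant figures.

138 s

Mass → time via G/c³.
5.57 × 10^37 kg × (G/c³) = 138 s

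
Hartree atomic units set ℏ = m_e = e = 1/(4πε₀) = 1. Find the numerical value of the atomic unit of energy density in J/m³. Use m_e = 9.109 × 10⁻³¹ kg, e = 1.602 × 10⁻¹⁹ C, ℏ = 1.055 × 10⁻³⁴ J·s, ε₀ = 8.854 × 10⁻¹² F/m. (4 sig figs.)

2.929 × 10¹³ J/m³

From ℏ = m_e = e = 1/(4πε₀) = 1 the energy density scale is u_au = E_h/a₀³ = m_e⁴e¹⁰/((4πε₀)⁵ℏ⁸).
E_h = 4.354 × 10⁻¹⁸ J
a₀ = 5.297 × 10⁻¹¹ m
E_h/a₀³ = 2.929 × 10¹³ J/m³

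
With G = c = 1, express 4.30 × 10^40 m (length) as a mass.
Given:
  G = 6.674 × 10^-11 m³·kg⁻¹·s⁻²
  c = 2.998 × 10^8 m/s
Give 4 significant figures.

5.791 × 10^67 kg

Length → mass via c²/G.
4.30 × 10^40 m × (c²/G) = 5.791 × 10^67 kg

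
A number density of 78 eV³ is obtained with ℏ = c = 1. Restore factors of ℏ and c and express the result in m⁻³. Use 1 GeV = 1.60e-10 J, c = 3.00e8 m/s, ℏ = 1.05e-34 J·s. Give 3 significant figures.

Number density is [L]⁻³ = [E]³/(ℏc)³.
1 GeV³ → 1/(ℏc)³ × (1 GeV in J)³ = 1.31e47 m⁻³.
Convert the energy scale: 78 eV³ = 7.80e-26 GeV³.
Result: 7.80e-26 × 1.31e47 = 1.02e22 m⁻³.

1.02e22 m⁻³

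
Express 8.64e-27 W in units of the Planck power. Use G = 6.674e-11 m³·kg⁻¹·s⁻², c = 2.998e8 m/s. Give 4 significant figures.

2.381e-79

Planck power: P_P = c⁵/G = 3.629e52 W.
8.64e-27 / 3.629e52 = 2.381e-79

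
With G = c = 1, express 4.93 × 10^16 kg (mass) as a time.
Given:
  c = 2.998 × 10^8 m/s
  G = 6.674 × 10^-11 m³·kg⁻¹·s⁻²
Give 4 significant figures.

Mass → time via G/c³.
4.93 × 10^16 kg × (G/c³) = 1.221 × 10^-19 s

1.221 × 10^-19 s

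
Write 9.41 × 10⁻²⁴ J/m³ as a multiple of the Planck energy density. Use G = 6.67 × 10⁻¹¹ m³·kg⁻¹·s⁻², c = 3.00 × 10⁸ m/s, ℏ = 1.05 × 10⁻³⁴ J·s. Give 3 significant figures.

Planck energy density: u_P = c⁷/(ℏG²) = 4.68 × 10¹¹³ J/m³.
9.41 × 10⁻²⁴ / 4.68 × 10¹¹³ = 2.01 × 10⁻¹³⁷

2.01 × 10⁻¹³⁷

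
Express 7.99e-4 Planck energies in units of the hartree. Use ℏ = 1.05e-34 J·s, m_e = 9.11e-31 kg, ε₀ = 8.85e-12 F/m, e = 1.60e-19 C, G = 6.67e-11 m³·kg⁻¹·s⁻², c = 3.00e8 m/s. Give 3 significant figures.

3.57e23

Planck energy: E_P = √(ℏc⁵/G) = 1.96e9 J
hartree: E_h = m_e e⁴/(4πε₀ℏ)² = 4.38e-18 J
7.99e-4 × 1.96e9 / 4.38e-18 = 3.57e23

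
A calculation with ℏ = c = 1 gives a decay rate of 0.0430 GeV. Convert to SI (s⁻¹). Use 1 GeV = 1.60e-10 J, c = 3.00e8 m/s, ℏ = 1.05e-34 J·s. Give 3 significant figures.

6.55e22 s⁻¹

A rate is [E]/ℏ; divide by ℏ.
1 GeV → 1/ℏ × (1 GeV in J) = 1.52e24 s⁻¹.
Result: 0.0430 × 1.52e24 = 6.55e22 s⁻¹.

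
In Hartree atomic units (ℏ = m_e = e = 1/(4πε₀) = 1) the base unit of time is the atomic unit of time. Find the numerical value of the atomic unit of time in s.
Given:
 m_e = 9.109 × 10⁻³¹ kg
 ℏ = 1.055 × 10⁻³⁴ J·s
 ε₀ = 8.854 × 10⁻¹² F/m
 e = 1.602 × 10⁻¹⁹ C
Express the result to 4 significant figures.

2.423 × 10⁻¹⁷ s

τ_au = (4πε₀)²ℏ³/(m_e e⁴)
E_h = 4.354 × 10⁻¹⁸ J
ℏ/E_h = 2.423 × 10⁻¹⁷ s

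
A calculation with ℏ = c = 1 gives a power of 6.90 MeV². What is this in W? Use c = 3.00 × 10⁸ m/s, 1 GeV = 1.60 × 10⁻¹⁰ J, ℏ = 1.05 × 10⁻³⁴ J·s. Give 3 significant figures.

1.68 × 10⁹ W

Power is [E]/[T] = [E]²/ℏ.
1 GeV² → 1/ℏ × (1 GeV in J)² = 2.44 × 10¹⁴ W.
Convert the energy scale: 6.90 MeV² = 6.90 × 10⁻⁶ GeV².
Result: 6.90 × 10⁻⁶ × 2.44 × 10¹⁴ = 1.68 × 10⁹ W.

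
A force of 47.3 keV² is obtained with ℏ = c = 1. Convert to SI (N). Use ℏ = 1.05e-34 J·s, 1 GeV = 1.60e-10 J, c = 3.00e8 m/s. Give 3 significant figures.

Force is [E]/[L] = [E]²/(ℏc); restore (ℏc)⁻¹.
1 GeV² → 1/(ℏc) × (1 GeV in J)² = 8.13e5 N.
Convert the energy scale: 47.3 keV² = 4.73e-11 GeV².
Result: 4.73e-11 × 8.13e5 = 3.84e-5 N.

3.84e-5 N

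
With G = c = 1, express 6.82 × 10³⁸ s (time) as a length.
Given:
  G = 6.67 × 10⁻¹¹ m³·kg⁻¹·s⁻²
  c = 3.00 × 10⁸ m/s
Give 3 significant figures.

2.05 × 10⁴⁷ m

Time → length via c.
6.82 × 10³⁸ s × (c) = 2.05 × 10⁴⁷ m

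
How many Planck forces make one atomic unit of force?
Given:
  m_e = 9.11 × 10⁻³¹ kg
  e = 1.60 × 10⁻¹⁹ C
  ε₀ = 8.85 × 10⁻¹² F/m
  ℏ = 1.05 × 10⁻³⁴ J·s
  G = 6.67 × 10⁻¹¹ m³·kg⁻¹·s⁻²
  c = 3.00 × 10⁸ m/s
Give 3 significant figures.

6.86 × 10⁻⁵²

atomic unit of force: F_au = E_h/a₀ = m_e²e⁶/((4πε₀)³ℏ⁴) = 8.33 × 10⁻⁸ N
Planck force: F_P = c⁴/G = 1.21 × 10⁴⁴ N
ratio = 8.33 × 10⁻⁸ / 1.21 × 10⁴⁴ = 6.86 × 10⁻⁵²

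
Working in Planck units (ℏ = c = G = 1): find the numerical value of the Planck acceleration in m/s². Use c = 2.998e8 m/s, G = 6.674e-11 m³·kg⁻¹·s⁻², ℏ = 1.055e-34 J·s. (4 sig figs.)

From ℏ = c = G = 1 the acceleration scale is a_P = √(c⁷/(ℏG)).
  = √(3.092e103)
  = 5.560e51 m/s²

5.560e51 m/s²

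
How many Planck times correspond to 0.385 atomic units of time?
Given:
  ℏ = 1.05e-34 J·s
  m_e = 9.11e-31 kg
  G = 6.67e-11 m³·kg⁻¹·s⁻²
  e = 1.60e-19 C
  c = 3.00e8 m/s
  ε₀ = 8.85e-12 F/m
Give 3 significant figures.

1.72e26

atomic unit of time: τ_au = (4πε₀)²ℏ³/(m_e e⁴) = 2.40e-17 s
Planck time: t_P = √(ℏG/c⁵) = 5.37e-44 s
0.385 × 2.40e-17 / 5.37e-44 = 1.72e26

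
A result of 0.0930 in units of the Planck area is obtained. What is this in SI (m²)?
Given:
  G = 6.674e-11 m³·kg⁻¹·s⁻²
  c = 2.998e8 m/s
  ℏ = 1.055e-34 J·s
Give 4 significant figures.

2.430e-71 m²

One Planck area: A_P = ℏG/c³ = 2.613e-70 m².
0.0930 × 2.613e-70 m² = 2.430e-71 m²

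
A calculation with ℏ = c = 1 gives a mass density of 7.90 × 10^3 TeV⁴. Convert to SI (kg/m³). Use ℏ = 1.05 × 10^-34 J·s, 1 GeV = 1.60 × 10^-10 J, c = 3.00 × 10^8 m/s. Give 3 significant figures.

1.84 × 10^36 kg/m³

Mass density is [E]/(c²[L]³) = [E]⁴/(ℏ³c⁵).
1 GeV⁴ → 1/(ℏ³c⁵) × (1 GeV in J)⁴ = 2.33 × 10^20 kg/m³.
Convert the energy scale: 7.90 × 10^3 TeV⁴ = 7.90 × 10^15 GeV⁴.
Result: 7.90 × 10^15 × 2.33 × 10^20 = 1.84 × 10^36 kg/m³.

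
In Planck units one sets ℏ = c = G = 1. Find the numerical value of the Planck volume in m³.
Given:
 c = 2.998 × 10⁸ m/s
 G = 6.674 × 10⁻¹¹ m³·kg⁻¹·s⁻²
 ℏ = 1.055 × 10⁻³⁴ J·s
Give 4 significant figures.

4.224 × 10⁻¹⁰⁵ m³

V_P = (ℏG/c³)^(3/2)
  = √(1.784 × 10⁻²⁰⁹)
  = 4.224 × 10⁻¹⁰⁵ m³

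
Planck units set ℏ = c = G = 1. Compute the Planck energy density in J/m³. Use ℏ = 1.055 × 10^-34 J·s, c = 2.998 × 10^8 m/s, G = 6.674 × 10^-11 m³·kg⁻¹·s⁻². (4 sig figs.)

4.632 × 10^113 J/m³

From ℏ = c = G = 1 the energy density scale is u_P = c⁷/(ℏG²).
  = 2.177 × 10^59 / 4.699 × 10^-55
  = 4.632 × 10^113 J/m³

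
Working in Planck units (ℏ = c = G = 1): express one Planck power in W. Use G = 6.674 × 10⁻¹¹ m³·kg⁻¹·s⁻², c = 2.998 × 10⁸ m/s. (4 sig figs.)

3.629 × 10⁵² W

From ℏ = c = G = 1 the power scale is P_P = c⁵/G.
  = 2.422 × 10⁴² / 6.674 × 10⁻¹¹
  = 3.629 × 10⁵² W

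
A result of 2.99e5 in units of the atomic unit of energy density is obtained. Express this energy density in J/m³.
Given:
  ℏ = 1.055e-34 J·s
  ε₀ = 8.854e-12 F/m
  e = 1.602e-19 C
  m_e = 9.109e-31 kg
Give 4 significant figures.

8.758e18 J/m³

One atomic unit of energy density: u_au = E_h/a₀³ = m_e⁴e¹⁰/((4πε₀)⁵ℏ⁸) = 2.929e13 J/m³.
2.99e5 × 2.929e13 J/m³ = 8.758e18 J/m³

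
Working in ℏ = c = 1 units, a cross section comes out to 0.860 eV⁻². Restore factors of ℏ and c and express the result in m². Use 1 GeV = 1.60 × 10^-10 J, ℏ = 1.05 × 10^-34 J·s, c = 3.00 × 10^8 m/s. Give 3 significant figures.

3.33 × 10^-14 m²

Area is [L]² = [E]⁻²·(ℏc)²; restore (ℏc)².
1 GeV⁻² → (ℏc)² × (1 GeV in J)⁻² = 3.88 × 10^-32 m².
Convert the energy scale: 0.860 eV⁻² = 8.60 × 10^17 GeV⁻².
Result: 8.60 × 10^17 × 3.88 × 10^-32 = 3.33 × 10^-14 m².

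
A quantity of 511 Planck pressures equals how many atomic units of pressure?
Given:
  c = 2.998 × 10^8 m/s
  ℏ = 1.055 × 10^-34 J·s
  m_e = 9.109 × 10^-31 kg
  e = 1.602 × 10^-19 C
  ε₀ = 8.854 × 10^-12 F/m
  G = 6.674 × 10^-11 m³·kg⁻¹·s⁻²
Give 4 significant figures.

8.081 × 10^102

Planck pressure: p_P = c⁷/(ℏG²) = 4.632 × 10^113 Pa
atomic unit of pressure: P_au = E_h/a₀³ = m_e⁴e¹⁰/((4πε₀)⁵ℏ⁸) = 2.929 × 10^13 Pa
511 × 4.632 × 10^113 / 2.929 × 10^13 = 8.081 × 10^102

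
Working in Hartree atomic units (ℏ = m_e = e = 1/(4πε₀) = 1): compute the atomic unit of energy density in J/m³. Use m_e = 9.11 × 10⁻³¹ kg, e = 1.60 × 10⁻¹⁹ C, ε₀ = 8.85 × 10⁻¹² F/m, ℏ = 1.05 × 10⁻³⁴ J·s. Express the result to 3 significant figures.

3.01 × 10¹³ J/m³

Dimensional analysis gives u_au = E_h/a₀³ = m_e⁴e¹⁰/((4πε₀)⁵ℏ⁸).
E_h = 4.38 × 10⁻¹⁸ J
a₀ = 5.26 × 10⁻¹¹ m
E_h/a₀³ = 3.01 × 10¹³ J/m³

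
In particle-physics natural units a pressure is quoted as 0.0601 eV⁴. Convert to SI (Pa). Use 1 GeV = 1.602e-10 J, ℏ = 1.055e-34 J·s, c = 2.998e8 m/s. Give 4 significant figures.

Pressure is [E]/[L]³ = [E]⁴/(ℏc)³.
1 GeV⁴ → 1/(ℏc)³ × (1 GeV in J)⁴ = 2.082e37 Pa.
Convert the energy scale: 0.0601 eV⁴ = 6.01e-38 GeV⁴.
Result: 6.01e-38 × 2.082e37 = 1.251 Pa.

1.251 Pa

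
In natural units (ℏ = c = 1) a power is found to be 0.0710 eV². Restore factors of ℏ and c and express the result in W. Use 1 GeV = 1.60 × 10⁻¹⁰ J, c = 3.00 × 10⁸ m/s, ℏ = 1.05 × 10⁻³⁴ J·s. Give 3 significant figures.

1.73 × 10⁻⁵ W

Power is [E]/[T] = [E]²/ℏ.
1 GeV² → 1/ℏ × (1 GeV in J)² = 2.44 × 10¹⁴ W.
Convert the energy scale: 0.0710 eV² = 7.10 × 10⁻²⁰ GeV².
Result: 7.10 × 10⁻²⁰ × 2.44 × 10¹⁴ = 1.73 × 10⁻⁵ W.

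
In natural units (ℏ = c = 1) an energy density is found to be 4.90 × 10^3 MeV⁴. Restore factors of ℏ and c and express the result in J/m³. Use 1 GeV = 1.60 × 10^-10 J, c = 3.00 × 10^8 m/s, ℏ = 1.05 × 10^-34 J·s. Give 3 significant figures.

[E]/[L]³ = [E]⁴/(ℏc)³; restore (ℏc)⁻³.
1 GeV⁴ → 1/(ℏc)³ × (1 GeV in J)⁴ = 2.10 × 10^37 J/m³.
Convert the energy scale: 4.90 × 10^3 MeV⁴ = 4.90 × 10^-9 GeV⁴.
Result: 4.90 × 10^-9 × 2.10 × 10^37 = 1.03 × 10^29 J/m³.

1.03 × 10^29 J/m³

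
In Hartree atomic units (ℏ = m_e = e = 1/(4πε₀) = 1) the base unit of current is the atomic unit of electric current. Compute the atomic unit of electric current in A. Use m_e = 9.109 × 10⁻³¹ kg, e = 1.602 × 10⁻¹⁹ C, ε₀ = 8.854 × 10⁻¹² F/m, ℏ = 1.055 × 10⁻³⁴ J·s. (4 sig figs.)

I_au = e E_h/ℏ = m_e e⁵/((4πε₀)²ℏ³)
E_h = 4.354 × 10⁻¹⁸ J
e·E_h/ℏ = 6.612 × 10⁻³ A

6.612 × 10⁻³ A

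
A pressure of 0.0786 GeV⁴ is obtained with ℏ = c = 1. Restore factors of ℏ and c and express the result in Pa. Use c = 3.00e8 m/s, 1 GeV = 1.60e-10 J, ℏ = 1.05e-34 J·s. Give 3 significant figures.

1.65e36 Pa

Pressure is [E]/[L]³ = [E]⁴/(ℏc)³.
1 GeV⁴ → 1/(ℏc)³ × (1 GeV in J)⁴ = 2.10e37 Pa.
Result: 0.0786 × 2.10e37 = 1.65e36 Pa.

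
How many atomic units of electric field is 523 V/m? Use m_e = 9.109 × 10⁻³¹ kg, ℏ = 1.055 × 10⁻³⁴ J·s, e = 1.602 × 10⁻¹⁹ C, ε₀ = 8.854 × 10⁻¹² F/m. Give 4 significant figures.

atomic unit of electric field: E_au = E_h/(e a₀) = m_e²e⁵/((4πε₀)³ℏ⁴) = 5.131 × 10¹¹ V/m.
523 / 5.131 × 10¹¹ = 1.019 × 10⁻⁹

1.019 × 10⁻⁹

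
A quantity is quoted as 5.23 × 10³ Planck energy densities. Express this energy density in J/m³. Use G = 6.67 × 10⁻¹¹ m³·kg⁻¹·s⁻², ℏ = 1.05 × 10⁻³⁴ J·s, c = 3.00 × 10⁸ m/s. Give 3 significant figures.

2.45 × 10¹¹⁷ J/m³

One Planck energy density: u_P = c⁷/(ℏG²) = 4.68 × 10¹¹³ J/m³.
5.23 × 10³ × 4.68 × 10¹¹³ J/m³ = 2.45 × 10¹¹⁷ J/m³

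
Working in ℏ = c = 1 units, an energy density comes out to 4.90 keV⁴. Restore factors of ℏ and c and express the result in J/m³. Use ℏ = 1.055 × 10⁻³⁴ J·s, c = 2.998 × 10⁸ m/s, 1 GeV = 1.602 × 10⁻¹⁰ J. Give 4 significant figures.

1.020 × 10¹⁴ J/m³

[E]/[L]³ = [E]⁴/(ℏc)³; restore (ℏc)⁻³.
1 GeV⁴ → 1/(ℏc)³ × (1 GeV in J)⁴ = 2.082 × 10³⁷ J/m³.
Convert the energy scale: 4.90 keV⁴ = 4.90 × 10⁻²⁴ GeV⁴.
Result: 4.90 × 10⁻²⁴ × 2.082 × 10³⁷ = 1.020 × 10¹⁴ J/m³.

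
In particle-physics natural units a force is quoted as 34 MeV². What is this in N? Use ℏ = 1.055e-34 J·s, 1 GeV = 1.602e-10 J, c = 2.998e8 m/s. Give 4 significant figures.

27.59 N

Force is [E]/[L] = [E]²/(ℏc); restore (ℏc)⁻¹.
1 GeV² → 1/(ℏc) × (1 GeV in J)² = 8.114e5 N.
Convert the energy scale: 34 MeV² = 3.40e-5 GeV².
Result: 3.40e-5 × 8.114e5 = 27.59 N.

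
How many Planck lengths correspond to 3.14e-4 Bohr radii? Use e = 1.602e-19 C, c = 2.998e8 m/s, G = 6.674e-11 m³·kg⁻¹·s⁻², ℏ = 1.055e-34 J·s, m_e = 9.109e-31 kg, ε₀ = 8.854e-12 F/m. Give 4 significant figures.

Bohr radius: a₀ = 4πε₀ℏ²/(m_e e²) = 5.297e-11 m
Planck length: ℓ_P = √(ℏG/c³) = 1.616e-35 m
3.14e-4 × 5.297e-11 / 1.616e-35 = 1.029e21

1.029e21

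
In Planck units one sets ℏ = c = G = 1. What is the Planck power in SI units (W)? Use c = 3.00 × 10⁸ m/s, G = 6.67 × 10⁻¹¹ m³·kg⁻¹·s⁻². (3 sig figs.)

P_P = c⁵/G
  = 2.43 × 10⁴² / 6.67 × 10⁻¹¹
  = 3.64 × 10⁵² W

3.64 × 10⁵² W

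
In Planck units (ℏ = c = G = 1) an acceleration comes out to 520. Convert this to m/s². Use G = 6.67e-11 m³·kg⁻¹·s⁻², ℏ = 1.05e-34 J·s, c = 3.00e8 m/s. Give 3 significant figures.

One Planck acceleration: a_P = √(c⁷/(ℏG)) = 5.59e51 m/s².
520 × 5.59e51 m/s² = 2.91e54 m/s²

2.91e54 m/s²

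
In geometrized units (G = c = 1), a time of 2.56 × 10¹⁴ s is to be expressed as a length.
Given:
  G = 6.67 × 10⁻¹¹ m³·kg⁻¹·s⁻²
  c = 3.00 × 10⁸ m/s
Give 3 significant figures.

7.68 × 10²² m

Time → length via c.
2.56 × 10¹⁴ s × (c) = 7.68 × 10²² m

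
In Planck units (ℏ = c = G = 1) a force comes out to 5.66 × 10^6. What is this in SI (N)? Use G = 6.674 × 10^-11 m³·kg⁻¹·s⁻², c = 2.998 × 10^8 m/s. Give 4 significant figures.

One Planck force: F_P = c⁴/G = 1.210 × 10^44 N.
5.66 × 10^6 × 1.210 × 10^44 N = 6.851 × 10^50 N

6.851 × 10^50 N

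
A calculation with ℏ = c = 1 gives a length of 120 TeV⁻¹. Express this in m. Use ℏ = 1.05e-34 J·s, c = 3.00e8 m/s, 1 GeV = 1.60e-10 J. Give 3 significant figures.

A length is [E]⁻¹ in ℏ=c=1; restore one factor of ℏc.
1 GeV⁻¹ → ℏc × (1 GeV in J)⁻¹ = 1.97e-16 m.
Convert the energy scale: 120 TeV⁻¹ = 0.120 GeV⁻¹.
Result: 0.120 × 1.97e-16 = 2.36e-17 m.

2.36e-17 m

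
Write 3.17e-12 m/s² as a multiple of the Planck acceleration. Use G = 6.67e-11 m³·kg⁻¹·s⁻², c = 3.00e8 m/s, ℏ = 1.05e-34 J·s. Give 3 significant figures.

5.67e-64

Planck acceleration: a_P = √(c⁷/(ℏG)) = 5.59e51 m/s².
3.17e-12 / 5.59e51 = 5.67e-64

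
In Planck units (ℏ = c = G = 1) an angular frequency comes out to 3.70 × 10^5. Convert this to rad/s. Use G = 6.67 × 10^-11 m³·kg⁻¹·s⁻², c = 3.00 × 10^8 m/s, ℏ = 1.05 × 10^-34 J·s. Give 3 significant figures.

One Planck angular frequency: ω_P = √(c⁵/(ℏG)) = 1.86 × 10^43 rad/s.
3.70 × 10^5 × 1.86 × 10^43 rad/s = 6.89 × 10^48 rad/s

6.89 × 10^48 rad/s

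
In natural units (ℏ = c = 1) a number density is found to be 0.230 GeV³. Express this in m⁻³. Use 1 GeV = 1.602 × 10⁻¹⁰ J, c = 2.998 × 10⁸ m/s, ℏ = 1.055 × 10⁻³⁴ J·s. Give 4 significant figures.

2.989 × 10⁴⁶ m⁻³

Number density is [L]⁻³ = [E]³/(ℏc)³.
1 GeV³ → 1/(ℏc)³ × (1 GeV in J)³ = 1.299 × 10⁴⁷ m⁻³.
Result: 0.230 × 1.299 × 10⁴⁷ = 2.989 × 10⁴⁶ m⁻³.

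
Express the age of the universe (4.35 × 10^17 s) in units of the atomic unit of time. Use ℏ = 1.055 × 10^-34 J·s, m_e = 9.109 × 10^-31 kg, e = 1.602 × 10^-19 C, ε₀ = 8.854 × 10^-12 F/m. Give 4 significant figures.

1.795 × 10^34

atomic unit of time: τ_au = (4πε₀)²ℏ³/(m_e e⁴) = 2.423 × 10^-17 s.
4.35 × 10^17 / 2.423 × 10^-17 = 1.795 × 10^34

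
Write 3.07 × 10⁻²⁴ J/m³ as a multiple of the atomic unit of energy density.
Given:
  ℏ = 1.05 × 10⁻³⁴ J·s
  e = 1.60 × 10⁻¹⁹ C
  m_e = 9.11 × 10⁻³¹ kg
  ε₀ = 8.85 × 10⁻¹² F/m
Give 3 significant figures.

1.02 × 10⁻³⁷

atomic unit of energy density: u_au = E_h/a₀³ = m_e⁴e¹⁰/((4πε₀)⁵ℏ⁸) = 3.01 × 10¹³ J/m³.
3.07 × 10⁻²⁴ / 3.01 × 10¹³ = 1.02 × 10⁻³⁷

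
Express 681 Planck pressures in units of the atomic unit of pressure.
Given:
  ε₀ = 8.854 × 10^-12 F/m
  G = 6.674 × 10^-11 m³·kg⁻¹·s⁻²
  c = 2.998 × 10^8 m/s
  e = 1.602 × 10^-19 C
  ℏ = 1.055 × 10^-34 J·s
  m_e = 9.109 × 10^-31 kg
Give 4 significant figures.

1.077 × 10^103

Planck pressure: p_P = c⁷/(ℏG²) = 4.632 × 10^113 Pa
atomic unit of pressure: P_au = E_h/a₀³ = m_e⁴e¹⁰/((4πε₀)⁵ℏ⁸) = 2.929 × 10^13 Pa
681 × 4.632 × 10^113 / 2.929 × 10^13 = 1.077 × 10^103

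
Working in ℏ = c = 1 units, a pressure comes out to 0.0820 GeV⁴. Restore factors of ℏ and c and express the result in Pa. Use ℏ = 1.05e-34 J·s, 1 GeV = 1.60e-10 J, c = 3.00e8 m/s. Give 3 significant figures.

1.72e36 Pa

Pressure is [E]/[L]³ = [E]⁴/(ℏc)³.
1 GeV⁴ → 1/(ℏc)³ × (1 GeV in J)⁴ = 2.10e37 Pa.
Result: 0.0820 × 2.10e37 = 1.72e36 Pa.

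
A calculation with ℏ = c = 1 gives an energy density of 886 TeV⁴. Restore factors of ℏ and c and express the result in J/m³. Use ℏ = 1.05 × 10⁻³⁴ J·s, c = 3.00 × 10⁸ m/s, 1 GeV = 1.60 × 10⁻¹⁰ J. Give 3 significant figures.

1.86 × 10⁵² J/m³

[E]/[L]³ = [E]⁴/(ℏc)³; restore (ℏc)⁻³.
1 GeV⁴ → 1/(ℏc)³ × (1 GeV in J)⁴ = 2.10 × 10³⁷ J/m³.
Convert the energy scale: 886 TeV⁴ = 8.86 × 10¹⁴ GeV⁴.
Result: 8.86 × 10¹⁴ × 2.10 × 10³⁷ = 1.86 × 10⁵² J/m³.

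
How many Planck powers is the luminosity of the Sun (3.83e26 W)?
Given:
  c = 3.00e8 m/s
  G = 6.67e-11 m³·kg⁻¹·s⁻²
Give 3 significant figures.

1.05e-26

Planck power: P_P = c⁵/G = 3.64e52 W.
3.83e26 / 3.64e52 = 1.05e-26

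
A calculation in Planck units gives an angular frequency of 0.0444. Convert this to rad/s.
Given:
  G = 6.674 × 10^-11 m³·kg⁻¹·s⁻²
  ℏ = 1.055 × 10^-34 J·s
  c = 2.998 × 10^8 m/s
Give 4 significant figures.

One Planck angular frequency: ω_P = √(c⁵/(ℏG)) = 1.855 × 10^43 rad/s.
0.0444 × 1.855 × 10^43 rad/s = 8.235 × 10^41 rad/s

8.235 × 10^41 rad/s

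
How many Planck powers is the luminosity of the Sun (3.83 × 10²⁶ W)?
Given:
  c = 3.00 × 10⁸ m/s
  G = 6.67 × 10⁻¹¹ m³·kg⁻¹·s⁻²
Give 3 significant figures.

1.05 × 10⁻²⁶

Planck power: P_P = c⁵/G = 3.64 × 10⁵² W.
3.83 × 10²⁶ / 3.64 × 10⁵² = 1.05 × 10⁻²⁶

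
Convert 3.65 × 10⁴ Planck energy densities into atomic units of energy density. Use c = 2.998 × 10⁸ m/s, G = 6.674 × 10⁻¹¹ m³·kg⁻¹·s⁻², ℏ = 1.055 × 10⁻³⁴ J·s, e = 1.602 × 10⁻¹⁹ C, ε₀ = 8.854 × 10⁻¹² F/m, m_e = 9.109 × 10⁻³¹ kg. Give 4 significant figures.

5.772 × 10¹⁰⁴

Planck energy density: u_P = c⁷/(ℏG²) = 4.632 × 10¹¹³ J/m³
atomic unit of energy density: u_au = E_h/a₀³ = m_e⁴e¹⁰/((4πε₀)⁵ℏ⁸) = 2.929 × 10¹³ J/m³
3.65 × 10⁴ × 4.632 × 10¹¹³ / 2.929 × 10¹³ = 5.772 × 10¹⁰⁴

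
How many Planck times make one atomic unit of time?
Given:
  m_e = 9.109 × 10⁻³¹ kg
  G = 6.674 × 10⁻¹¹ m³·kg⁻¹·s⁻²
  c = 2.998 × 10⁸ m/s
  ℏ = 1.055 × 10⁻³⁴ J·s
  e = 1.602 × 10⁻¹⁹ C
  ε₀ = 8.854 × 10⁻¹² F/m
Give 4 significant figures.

atomic unit of time: τ_au = (4πε₀)²ℏ³/(m_e e⁴) = 2.423 × 10⁻¹⁷ s
Planck time: t_P = √(ℏG/c⁵) = 5.392 × 10⁻⁴⁴ s
ratio = 2.423 × 10⁻¹⁷ / 5.392 × 10⁻⁴⁴ = 4.494 × 10²⁶

4.494 × 10²⁶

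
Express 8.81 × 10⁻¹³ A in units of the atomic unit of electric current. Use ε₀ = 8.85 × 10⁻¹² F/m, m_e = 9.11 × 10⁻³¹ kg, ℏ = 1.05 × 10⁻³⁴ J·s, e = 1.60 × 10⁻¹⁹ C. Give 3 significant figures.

1.32 × 10⁻¹⁰

atomic unit of electric current: I_au = e E_h/ℏ = m_e e⁵/((4πε₀)²ℏ³) = 6.67 × 10⁻³ A.
8.81 × 10⁻¹³ / 6.67 × 10⁻³ = 1.32 × 10⁻¹⁰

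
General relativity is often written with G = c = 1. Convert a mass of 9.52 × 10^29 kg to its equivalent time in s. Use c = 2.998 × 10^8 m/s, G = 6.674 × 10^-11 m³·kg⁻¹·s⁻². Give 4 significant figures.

Mass → time via G/c³.
9.52 × 10^29 kg × (G/c³) = 2.358 × 10^-6 s

2.358 × 10^-6 s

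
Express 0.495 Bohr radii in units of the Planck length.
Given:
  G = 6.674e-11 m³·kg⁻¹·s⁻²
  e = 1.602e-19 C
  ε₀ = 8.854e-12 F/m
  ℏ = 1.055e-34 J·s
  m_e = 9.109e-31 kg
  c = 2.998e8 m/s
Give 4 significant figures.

1.622e24

Bohr radius: a₀ = 4πε₀ℏ²/(m_e e²) = 5.297e-11 m
Planck length: ℓ_P = √(ℏG/c³) = 1.616e-35 m
0.495 × 5.297e-11 / 1.616e-35 = 1.622e24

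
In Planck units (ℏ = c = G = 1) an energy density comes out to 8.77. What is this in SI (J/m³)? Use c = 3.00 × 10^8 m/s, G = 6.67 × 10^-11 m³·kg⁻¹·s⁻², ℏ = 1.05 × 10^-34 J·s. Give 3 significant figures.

4.11 × 10^114 J/m³

One Planck energy density: u_P = c⁷/(ℏG²) = 4.68 × 10^113 J/m³.
8.77 × 4.68 × 10^113 J/m³ = 4.11 × 10^114 J/m³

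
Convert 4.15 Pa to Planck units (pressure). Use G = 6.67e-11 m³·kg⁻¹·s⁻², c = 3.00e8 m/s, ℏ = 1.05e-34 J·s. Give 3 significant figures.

Planck pressure: p_P = c⁷/(ℏG²) = 4.68e113 Pa.
4.15 / 4.68e113 = 8.86e-114

8.86e-114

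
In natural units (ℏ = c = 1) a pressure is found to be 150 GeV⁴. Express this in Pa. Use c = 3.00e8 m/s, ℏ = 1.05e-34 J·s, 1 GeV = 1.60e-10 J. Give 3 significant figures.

3.15e39 Pa

Pressure is [E]/[L]³ = [E]⁴/(ℏc)³.
1 GeV⁴ → 1/(ℏc)³ × (1 GeV in J)⁴ = 2.10e37 Pa.
Result: 150 × 2.10e37 = 3.15e39 Pa.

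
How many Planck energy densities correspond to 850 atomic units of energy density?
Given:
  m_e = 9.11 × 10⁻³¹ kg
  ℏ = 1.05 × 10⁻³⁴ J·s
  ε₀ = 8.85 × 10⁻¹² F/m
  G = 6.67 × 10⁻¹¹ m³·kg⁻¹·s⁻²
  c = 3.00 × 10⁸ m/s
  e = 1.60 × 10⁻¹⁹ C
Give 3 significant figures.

atomic unit of energy density: u_au = E_h/a₀³ = m_e⁴e¹⁰/((4πε₀)⁵ℏ⁸) = 3.01 × 10¹³ J/m³
Planck energy density: u_P = c⁷/(ℏG²) = 4.68 × 10¹¹³ J/m³
850 × 3.01 × 10¹³ / 4.68 × 10¹¹³ = 5.47 × 10⁻⁹⁸

5.47 × 10⁻⁹⁸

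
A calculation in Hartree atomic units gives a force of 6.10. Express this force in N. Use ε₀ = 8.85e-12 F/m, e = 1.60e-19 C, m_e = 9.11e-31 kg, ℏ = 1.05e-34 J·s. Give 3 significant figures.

5.08e-7 N

One atomic unit of force: F_au = E_h/a₀ = m_e²e⁶/((4πε₀)³ℏ⁴) = 8.33e-8 N.
6.10 × 8.33e-8 N = 5.08e-7 N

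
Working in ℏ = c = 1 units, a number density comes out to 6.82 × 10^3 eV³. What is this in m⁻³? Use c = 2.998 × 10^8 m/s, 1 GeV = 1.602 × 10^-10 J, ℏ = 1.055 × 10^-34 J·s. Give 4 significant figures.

Number density is [L]⁻³ = [E]³/(ℏc)³.
1 GeV³ → 1/(ℏc)³ × (1 GeV in J)³ = 1.299 × 10^47 m⁻³.
Convert the energy scale: 6.82 × 10^3 eV³ = 6.82 × 10^-24 GeV³.
Result: 6.82 × 10^-24 × 1.299 × 10^47 = 8.862 × 10^23 m⁻³.

8.862 × 10^23 m⁻³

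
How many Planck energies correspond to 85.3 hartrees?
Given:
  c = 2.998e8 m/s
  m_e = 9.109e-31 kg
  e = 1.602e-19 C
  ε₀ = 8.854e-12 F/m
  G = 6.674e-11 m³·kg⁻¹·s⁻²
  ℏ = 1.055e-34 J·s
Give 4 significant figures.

hartree: E_h = m_e e⁴/(4πε₀ℏ)² = 4.354e-18 J
Planck energy: E_P = √(ℏc⁵/G) = 1.957e9 J
85.3 × 4.354e-18 / 1.957e9 = 1.898e-25

1.898e-25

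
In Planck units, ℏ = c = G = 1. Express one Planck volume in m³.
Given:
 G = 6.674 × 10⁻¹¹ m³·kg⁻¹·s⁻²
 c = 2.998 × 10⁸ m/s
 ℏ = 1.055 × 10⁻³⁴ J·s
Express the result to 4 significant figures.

From ℏ = c = G = 1 the volume scale is V_P = (ℏG/c³)^(3/2).
  = √(1.784 × 10⁻²⁰⁹)
  = 4.224 × 10⁻¹⁰⁵ m³

4.224 × 10⁻¹⁰⁵ m³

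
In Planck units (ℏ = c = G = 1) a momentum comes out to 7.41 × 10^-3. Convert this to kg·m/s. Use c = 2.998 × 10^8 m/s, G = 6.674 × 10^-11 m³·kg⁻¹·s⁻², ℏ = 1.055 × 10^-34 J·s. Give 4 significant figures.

One Planck momentum: p_P = √(ℏc³/G) = 6.527 kg·m/s.
7.41 × 10^-3 × 6.527 kg·m/s = 0.04836 kg·m/s

0.04836 kg·m/s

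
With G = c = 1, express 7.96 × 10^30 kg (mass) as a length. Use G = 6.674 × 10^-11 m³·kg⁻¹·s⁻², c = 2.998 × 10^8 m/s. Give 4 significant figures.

In G = c = 1 units mass has dimensions of length; the conversion factor is G/c².
7.96 × 10^30 kg × (G/c²) = 5.911 × 10^3 m

5.911 × 10^3 m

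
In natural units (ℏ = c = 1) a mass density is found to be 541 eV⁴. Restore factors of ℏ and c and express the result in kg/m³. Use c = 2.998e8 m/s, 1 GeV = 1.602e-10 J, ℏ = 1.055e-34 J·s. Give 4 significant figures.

Mass density is [E]/(c²[L]³) = [E]⁴/(ℏ³c⁵).
1 GeV⁴ → 1/(ℏ³c⁵) × (1 GeV in J)⁴ = 2.316e20 kg/m³.
Convert the energy scale: 541 eV⁴ = 5.41e-34 GeV⁴.
Result: 5.41e-34 × 2.316e20 = 1.253e-13 kg/m³.

1.253e-13 kg/m³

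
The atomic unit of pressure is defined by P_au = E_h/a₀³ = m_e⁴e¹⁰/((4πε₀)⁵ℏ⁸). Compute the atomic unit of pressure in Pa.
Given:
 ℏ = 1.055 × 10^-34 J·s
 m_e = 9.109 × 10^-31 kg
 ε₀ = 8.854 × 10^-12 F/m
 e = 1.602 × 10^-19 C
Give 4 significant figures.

P_au = E_h/a₀³ = m_e⁴e¹⁰/((4πε₀)⁵ℏ⁸)
E_h = 4.354 × 10^-18 J
a₀ = 5.297 × 10^-11 m
E_h/a₀³ = 2.929 × 10^13 Pa

2.929 × 10^13 Pa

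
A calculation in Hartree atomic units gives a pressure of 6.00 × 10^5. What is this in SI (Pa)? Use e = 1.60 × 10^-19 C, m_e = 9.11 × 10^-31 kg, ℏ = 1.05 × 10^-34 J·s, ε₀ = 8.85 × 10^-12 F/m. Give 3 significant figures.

1.81 × 10^19 Pa

One atomic unit of pressure: P_au = E_h/a₀³ = m_e⁴e¹⁰/((4πε₀)⁵ℏ⁸) = 3.01 × 10^13 Pa.
6.00 × 10^5 × 3.01 × 10^13 Pa = 1.81 × 10^19 Pa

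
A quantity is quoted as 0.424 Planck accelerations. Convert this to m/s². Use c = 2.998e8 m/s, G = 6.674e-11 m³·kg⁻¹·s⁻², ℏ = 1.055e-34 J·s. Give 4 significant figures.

2.358e51 m/s²

One Planck acceleration: a_P = √(c⁷/(ℏG)) = 5.560e51 m/s².
0.424 × 5.560e51 m/s² = 2.358e51 m/s²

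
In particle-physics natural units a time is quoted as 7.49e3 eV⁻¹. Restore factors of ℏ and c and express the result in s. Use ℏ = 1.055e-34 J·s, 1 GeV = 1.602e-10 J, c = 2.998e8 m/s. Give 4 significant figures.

A time is [E]⁻¹ in ℏ=c=1; restore one factor of ℏ.
1 GeV⁻¹ → ℏ × (1 GeV in J)⁻¹ = 6.586e-25 s.
Convert the energy scale: 7.49e3 eV⁻¹ = 7.49e12 GeV⁻¹.
Result: 7.49e12 × 6.586e-25 = 4.933e-12 s.

4.933e-12 s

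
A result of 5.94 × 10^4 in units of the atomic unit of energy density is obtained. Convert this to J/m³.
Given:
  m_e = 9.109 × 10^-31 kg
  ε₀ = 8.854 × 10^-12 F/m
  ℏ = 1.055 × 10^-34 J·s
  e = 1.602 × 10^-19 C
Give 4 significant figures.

1.740 × 10^18 J/m³

One atomic unit of energy density: u_au = E_h/a₀³ = m_e⁴e¹⁰/((4πε₀)⁵ℏ⁸) = 2.929 × 10^13 J/m³.
5.94 × 10^4 × 2.929 × 10^13 J/m³ = 1.740 × 10^18 J/m³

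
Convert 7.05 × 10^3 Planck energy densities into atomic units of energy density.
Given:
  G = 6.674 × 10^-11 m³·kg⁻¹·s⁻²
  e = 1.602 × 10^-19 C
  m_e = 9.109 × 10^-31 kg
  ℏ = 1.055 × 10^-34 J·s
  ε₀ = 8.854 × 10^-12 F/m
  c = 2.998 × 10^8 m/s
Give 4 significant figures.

1.115 × 10^104

Planck energy density: u_P = c⁷/(ℏG²) = 4.632 × 10^113 J/m³
atomic unit of energy density: u_au = E_h/a₀³ = m_e⁴e¹⁰/((4πε₀)⁵ℏ⁸) = 2.929 × 10^13 J/m³
7.05 × 10^3 × 4.632 × 10^113 / 2.929 × 10^13 = 1.115 × 10^104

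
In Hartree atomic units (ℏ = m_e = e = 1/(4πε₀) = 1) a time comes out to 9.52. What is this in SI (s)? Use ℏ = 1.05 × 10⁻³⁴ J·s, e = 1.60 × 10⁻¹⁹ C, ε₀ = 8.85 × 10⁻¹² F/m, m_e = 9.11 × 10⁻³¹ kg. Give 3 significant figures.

One atomic unit of time: τ_au = (4πε₀)²ℏ³/(m_e e⁴) = 2.40 × 10⁻¹⁷ s.
9.52 × 2.40 × 10⁻¹⁷ s = 2.28 × 10⁻¹⁶ s

2.28 × 10⁻¹⁶ s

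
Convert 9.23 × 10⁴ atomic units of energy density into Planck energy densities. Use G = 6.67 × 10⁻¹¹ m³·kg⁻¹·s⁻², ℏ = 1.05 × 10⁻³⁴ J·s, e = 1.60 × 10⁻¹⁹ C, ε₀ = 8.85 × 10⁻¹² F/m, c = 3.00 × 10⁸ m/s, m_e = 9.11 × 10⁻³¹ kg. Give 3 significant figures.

5.94 × 10⁻⁹⁶

atomic unit of energy density: u_au = E_h/a₀³ = m_e⁴e¹⁰/((4πε₀)⁵ℏ⁸) = 3.01 × 10¹³ J/m³
Planck energy density: u_P = c⁷/(ℏG²) = 4.68 × 10¹¹³ J/m³
9.23 × 10⁴ × 3.01 × 10¹³ / 4.68 × 10¹¹³ = 5.94 × 10⁻⁹⁶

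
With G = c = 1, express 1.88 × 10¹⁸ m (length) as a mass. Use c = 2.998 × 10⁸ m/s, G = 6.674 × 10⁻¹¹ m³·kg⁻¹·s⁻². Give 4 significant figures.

Length → mass via c²/G.
1.88 × 10¹⁸ m × (c²/G) = 2.532 × 10⁴⁵ kg

2.532 × 10⁴⁵ kg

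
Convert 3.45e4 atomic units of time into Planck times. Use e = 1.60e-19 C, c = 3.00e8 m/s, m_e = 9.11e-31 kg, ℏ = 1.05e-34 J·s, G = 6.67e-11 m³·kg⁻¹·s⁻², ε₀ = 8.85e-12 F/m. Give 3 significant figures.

1.54e31

atomic unit of time: τ_au = (4πε₀)²ℏ³/(m_e e⁴) = 2.40e-17 s
Planck time: t_P = √(ℏG/c⁵) = 5.37e-44 s
3.45e4 × 2.40e-17 / 5.37e-44 = 1.54e31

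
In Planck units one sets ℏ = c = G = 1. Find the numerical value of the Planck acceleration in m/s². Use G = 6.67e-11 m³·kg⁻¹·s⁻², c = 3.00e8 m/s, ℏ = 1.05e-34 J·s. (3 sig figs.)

a_P = √(c⁷/(ℏG))
  = √(3.12e103)
  = 5.59e51 m/s²

5.59e51 m/s²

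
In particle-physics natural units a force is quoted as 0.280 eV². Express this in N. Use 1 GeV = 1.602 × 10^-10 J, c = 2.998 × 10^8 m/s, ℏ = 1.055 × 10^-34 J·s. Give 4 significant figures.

2.272 × 10^-13 N

Force is [E]/[L] = [E]²/(ℏc); restore (ℏc)⁻¹.
1 GeV² → 1/(ℏc) × (1 GeV in J)² = 8.114 × 10^5 N.
Convert the energy scale: 0.280 eV² = 2.80 × 10^-19 GeV².
Result: 2.80 × 10^-19 × 8.114 × 10^5 = 2.272 × 10^-13 N.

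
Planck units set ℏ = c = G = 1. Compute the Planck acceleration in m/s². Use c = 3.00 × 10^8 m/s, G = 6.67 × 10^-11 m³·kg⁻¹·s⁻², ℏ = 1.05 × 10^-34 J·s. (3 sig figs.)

5.59 × 10^51 m/s²

Dimensional analysis gives a_P = √(c⁷/(ℏG)).
  = √(3.12 × 10^103)
  = 5.59 × 10^51 m/s²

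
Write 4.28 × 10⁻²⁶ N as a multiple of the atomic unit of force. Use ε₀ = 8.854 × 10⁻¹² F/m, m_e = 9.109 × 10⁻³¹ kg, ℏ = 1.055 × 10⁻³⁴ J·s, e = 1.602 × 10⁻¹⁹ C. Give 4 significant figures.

atomic unit of force: F_au = E_h/a₀ = m_e²e⁶/((4πε₀)³ℏ⁴) = 8.220 × 10⁻⁸ N.
4.28 × 10⁻²⁶ / 8.220 × 10⁻⁸ = 5.207 × 10⁻¹⁹

5.207 × 10⁻¹⁹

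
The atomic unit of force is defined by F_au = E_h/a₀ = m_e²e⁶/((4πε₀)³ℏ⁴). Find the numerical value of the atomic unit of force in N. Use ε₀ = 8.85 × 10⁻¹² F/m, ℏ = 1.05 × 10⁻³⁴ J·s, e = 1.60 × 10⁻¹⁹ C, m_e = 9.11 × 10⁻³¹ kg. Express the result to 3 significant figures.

F_au = E_h/a₀ = m_e²e⁶/((4πε₀)³ℏ⁴)
E_h = 4.38 × 10⁻¹⁸ J
a₀ = 5.26 × 10⁻¹¹ m
E_h/a₀ = 8.33 × 10⁻⁸ N

8.33 × 10⁻⁸ N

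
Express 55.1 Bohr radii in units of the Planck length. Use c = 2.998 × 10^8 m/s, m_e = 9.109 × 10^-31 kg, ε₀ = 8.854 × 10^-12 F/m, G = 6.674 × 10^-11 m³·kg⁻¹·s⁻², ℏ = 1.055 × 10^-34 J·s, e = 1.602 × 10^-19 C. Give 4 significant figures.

1.806 × 10^26

Bohr radius: a₀ = 4πε₀ℏ²/(m_e e²) = 5.297 × 10^-11 m
Planck length: ℓ_P = √(ℏG/c³) = 1.616 × 10^-35 m
55.1 × 5.297 × 10^-11 / 1.616 × 10^-35 = 1.806 × 10^26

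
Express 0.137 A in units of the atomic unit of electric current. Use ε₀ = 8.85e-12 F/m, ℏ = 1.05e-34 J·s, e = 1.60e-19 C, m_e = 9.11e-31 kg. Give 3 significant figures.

20.5

atomic unit of electric current: I_au = e E_h/ℏ = m_e e⁵/((4πε₀)²ℏ³) = 6.67e-3 A.
0.137 / 6.67e-3 = 20.5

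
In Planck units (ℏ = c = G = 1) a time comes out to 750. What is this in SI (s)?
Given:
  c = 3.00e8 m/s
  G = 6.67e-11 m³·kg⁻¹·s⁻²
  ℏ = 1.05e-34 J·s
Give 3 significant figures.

One Planck time: t_P = √(ℏG/c⁵) = 5.37e-44 s.
750 × 5.37e-44 s = 4.03e-41 s

4.03e-41 s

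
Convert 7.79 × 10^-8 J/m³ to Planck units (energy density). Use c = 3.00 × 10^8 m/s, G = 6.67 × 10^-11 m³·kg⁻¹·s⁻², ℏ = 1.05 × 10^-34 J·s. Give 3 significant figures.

1.66 × 10^-121

Planck energy density: u_P = c⁷/(ℏG²) = 4.68 × 10^113 J/m³.
7.79 × 10^-8 / 4.68 × 10^113 = 1.66 × 10^-121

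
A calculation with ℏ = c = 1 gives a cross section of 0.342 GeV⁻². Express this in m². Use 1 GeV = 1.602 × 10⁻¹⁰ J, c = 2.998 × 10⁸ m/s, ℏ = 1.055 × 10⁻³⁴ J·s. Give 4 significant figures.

1.333 × 10⁻³² m²

Area is [L]² = [E]⁻²·(ℏc)²; restore (ℏc)².
1 GeV⁻² → (ℏc)² × (1 GeV in J)⁻² = 3.898 × 10⁻³² m².
Result: 0.342 × 3.898 × 10⁻³² = 1.333 × 10⁻³² m².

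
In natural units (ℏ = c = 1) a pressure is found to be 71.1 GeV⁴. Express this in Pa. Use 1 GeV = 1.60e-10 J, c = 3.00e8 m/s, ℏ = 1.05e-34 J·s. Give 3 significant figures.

Pressure is [E]/[L]³ = [E]⁴/(ℏc)³.
1 GeV⁴ → 1/(ℏc)³ × (1 GeV in J)⁴ = 2.10e37 Pa.
Result: 71.1 × 2.10e37 = 1.49e39 Pa.

1.49e39 Pa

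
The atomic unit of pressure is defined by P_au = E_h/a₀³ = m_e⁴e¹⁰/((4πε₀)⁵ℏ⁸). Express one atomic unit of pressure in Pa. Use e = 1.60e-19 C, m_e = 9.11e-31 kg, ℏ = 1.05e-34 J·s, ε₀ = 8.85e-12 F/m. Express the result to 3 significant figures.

P_au = E_h/a₀³ = m_e⁴e¹⁰/((4πε₀)⁵ℏ⁸)
E_h = 4.38e-18 J
a₀ = 5.26e-11 m
E_h/a₀³ = 3.01e13 Pa

3.01e13 Pa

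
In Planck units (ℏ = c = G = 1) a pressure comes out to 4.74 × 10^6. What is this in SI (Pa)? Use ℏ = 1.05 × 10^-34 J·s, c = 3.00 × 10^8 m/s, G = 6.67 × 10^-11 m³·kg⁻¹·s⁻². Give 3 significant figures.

2.22 × 10^120 Pa

One Planck pressure: p_P = c⁷/(ℏG²) = 4.68 × 10^113 Pa.
4.74 × 10^6 × 4.68 × 10^113 Pa = 2.22 × 10^120 Pa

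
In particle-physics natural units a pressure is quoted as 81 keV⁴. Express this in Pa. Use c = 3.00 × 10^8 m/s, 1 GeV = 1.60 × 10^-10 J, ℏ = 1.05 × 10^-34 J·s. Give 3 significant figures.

1.70 × 10^15 Pa

Pressure is [E]/[L]³ = [E]⁴/(ℏc)³.
1 GeV⁴ → 1/(ℏc)³ × (1 GeV in J)⁴ = 2.10 × 10^37 Pa.
Convert the energy scale: 81 keV⁴ = 8.10 × 10^-23 GeV⁴.
Result: 8.10 × 10^-23 × 2.10 × 10^37 = 1.70 × 10^15 Pa.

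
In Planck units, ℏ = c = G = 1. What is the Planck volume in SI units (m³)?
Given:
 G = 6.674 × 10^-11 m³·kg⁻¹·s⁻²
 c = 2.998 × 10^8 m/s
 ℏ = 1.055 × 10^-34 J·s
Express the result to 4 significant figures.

Dimensional analysis gives V_P = (ℏG/c³)^(3/2).
  = √(1.784 × 10^-209)
  = 4.224 × 10^-105 m³

4.224 × 10^-105 m³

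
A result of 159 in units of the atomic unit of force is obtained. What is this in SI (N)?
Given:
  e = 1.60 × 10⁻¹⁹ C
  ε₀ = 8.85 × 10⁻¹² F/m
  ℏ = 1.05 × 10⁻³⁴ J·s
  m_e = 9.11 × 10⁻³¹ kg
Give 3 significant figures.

1.32 × 10⁻⁵ N

One atomic unit of force: F_au = E_h/a₀ = m_e²e⁶/((4πε₀)³ℏ⁴) = 8.33 × 10⁻⁸ N.
159 × 8.33 × 10⁻⁸ N = 1.32 × 10⁻⁵ N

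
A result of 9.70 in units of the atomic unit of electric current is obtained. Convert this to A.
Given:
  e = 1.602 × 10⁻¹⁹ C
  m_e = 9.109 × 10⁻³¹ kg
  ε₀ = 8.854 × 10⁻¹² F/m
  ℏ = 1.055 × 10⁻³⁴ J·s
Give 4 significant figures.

One atomic unit of electric current: I_au = e E_h/ℏ = m_e e⁵/((4πε₀)²ℏ³) = 6.612 × 10⁻³ A.
9.70 × 6.612 × 10⁻³ A = 0.06414 A

0.06414 A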